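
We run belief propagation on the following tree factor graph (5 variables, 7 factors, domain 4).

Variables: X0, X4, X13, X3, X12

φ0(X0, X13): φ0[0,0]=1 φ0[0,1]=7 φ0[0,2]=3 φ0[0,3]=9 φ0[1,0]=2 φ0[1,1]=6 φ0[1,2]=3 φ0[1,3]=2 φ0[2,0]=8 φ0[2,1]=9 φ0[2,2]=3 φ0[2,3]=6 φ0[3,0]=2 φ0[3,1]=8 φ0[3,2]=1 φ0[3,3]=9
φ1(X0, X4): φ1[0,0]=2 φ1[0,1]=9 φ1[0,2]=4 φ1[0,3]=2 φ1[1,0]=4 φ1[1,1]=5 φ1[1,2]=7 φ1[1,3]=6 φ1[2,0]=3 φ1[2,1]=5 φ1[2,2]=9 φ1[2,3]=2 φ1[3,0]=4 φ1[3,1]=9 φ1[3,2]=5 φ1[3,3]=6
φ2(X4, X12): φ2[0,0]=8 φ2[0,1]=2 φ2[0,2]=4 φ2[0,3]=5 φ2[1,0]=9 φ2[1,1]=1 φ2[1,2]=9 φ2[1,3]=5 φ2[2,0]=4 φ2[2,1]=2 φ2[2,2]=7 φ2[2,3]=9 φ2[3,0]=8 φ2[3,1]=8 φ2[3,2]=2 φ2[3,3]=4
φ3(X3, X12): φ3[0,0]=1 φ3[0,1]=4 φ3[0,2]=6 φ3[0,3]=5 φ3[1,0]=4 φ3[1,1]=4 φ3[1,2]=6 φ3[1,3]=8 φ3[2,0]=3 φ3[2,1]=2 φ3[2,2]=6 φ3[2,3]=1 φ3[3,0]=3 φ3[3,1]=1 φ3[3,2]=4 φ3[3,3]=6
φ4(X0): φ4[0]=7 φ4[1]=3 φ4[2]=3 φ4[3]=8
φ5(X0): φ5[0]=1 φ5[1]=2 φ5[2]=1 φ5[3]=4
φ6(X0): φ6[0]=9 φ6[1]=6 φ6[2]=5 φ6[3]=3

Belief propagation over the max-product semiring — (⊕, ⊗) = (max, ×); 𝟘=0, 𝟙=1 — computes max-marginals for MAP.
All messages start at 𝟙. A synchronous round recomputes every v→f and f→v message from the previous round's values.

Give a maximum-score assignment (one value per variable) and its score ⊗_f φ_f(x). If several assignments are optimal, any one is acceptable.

assignment: (X0=3, X4=1, X13=3, X3=0, X12=2); score = 419904

init: all messages = 𝟙 over 4 values
r1 m[φ0→X0] = [9, 6, 9, 9]
r1 m[φ0→X13] = [8, 9, 3, 9]
r1 m[φ1→X0] = [9, 7, 9, 9]
r1 m[φ1→X4] = [4, 9, 9, 6]
r1 m[φ2→X4] = [8, 9, 9, 8]
r1 m[φ2→X12] = [9, 8, 9, 9]
r1 m[φ3→X3] = [6, 8, 6, 6]
r1 m[φ3→X12] = [4, 4, 6, 8]
r1 m[φ4→X0] = [7, 3, 3, 8]
r1 m[φ5→X0] = [1, 2, 1, 4]
r1 m[φ6→X0] = [9, 6, 5, 3]
r1 m[X0→φ0] = [1, 1, 1, 1]
r1 m[X0→φ1] = [1, 1, 1, 1]
r1 m[X0→φ4] = [1, 1, 1, 1]
r1 m[X0→φ5] = [1, 1, 1, 1]
r1 m[X0→φ6] = [1, 1, 1, 1]
r1 m[X4→φ1] = [1, 1, 1, 1]
r1 m[X4→φ2] = [1, 1, 1, 1]
r1 m[X13→φ0] = [1, 1, 1, 1]
r1 m[X3→φ3] = [1, 1, 1, 1]
r1 m[X12→φ2] = [1, 1, 1, 1]
r1 m[X12→φ3] = [1, 1, 1, 1]
r2 m[φ0→X0] = [9, 6, 9, 9]
r2 m[φ0→X13] = [8, 9, 3, 9]
r2 m[φ1→X0] = [9, 7, 9, 9]
r2 m[φ1→X4] = [4, 9, 9, 6]
r2 m[φ2→X4] = [8, 9, 9, 8]
r2 m[φ2→X12] = [9, 8, 9, 9]
r2 m[φ3→X3] = [6, 8, 6, 6]
r2 m[φ3→X12] = [4, 4, 6, 8]
r2 m[φ4→X0] = [7, 3, 3, 8]
r2 m[φ5→X0] = [1, 2, 1, 4]
r2 m[φ6→X0] = [9, 6, 5, 3]
r2 m[X0→φ0] = [567, 252, 135, 864]
r2 m[X0→φ1] = [567, 216, 135, 864]
r2 m[X0→φ4] = [729, 504, 405, 972]
r2 m[X0→φ5] = [5103, 756, 1215, 1944]
r2 m[X0→φ6] = [567, 252, 243, 2592]
r2 m[X4→φ1] = [8, 9, 9, 8]
r2 m[X4→φ2] = [4, 9, 9, 6]
r2 m[X13→φ0] = [1, 1, 1, 1]
r2 m[X3→φ3] = [1, 1, 1, 1]
r2 m[X12→φ2] = [4, 4, 6, 8]
r2 m[X12→φ3] = [9, 8, 9, 9]
r3 m[φ0→X0] = [9, 6, 9, 9]
r3 m[φ0→X13] = [1728, 6912, 1701, 7776]
r3 m[φ1→X0] = [81, 63, 81, 81]
r3 m[φ1→X4] = [3456, 7776, 4320, 5184]
r3 m[φ2→X4] = [40, 54, 72, 32]
r3 m[φ2→X12] = [81, 48, 81, 81]
r3 m[φ3→X3] = [54, 72, 54, 54]
r3 m[φ3→X12] = [4, 4, 6, 8]
r3 m[φ4→X0] = [7, 3, 3, 8]
r3 m[φ5→X0] = [1, 2, 1, 4]
r3 m[φ6→X0] = [9, 6, 5, 3]
r3 m[X0→φ0] = [567, 252, 135, 864]
r3 m[X0→φ1] = [567, 216, 135, 864]
r3 m[X0→φ4] = [729, 504, 405, 972]
r3 m[X0→φ5] = [5103, 756, 1215, 1944]
r3 m[X0→φ6] = [567, 252, 243, 2592]
r3 m[X4→φ1] = [8, 9, 9, 8]
r3 m[X4→φ2] = [4, 9, 9, 6]
r3 m[X13→φ0] = [1, 1, 1, 1]
r3 m[X3→φ3] = [1, 1, 1, 1]
r3 m[X12→φ2] = [4, 4, 6, 8]
r3 m[X12→φ3] = [9, 8, 9, 9]
r4 m[φ0→X0] = [9, 6, 9, 9]
r4 m[φ0→X13] = [1728, 6912, 1701, 7776]
r4 m[φ1→X0] = [81, 63, 81, 81]
r4 m[φ1→X4] = [3456, 7776, 4320, 5184]
r4 m[φ2→X4] = [40, 54, 72, 32]
r4 m[φ2→X12] = [81, 48, 81, 81]
r4 m[φ3→X3] = [54, 72, 54, 54]
r4 m[φ3→X12] = [4, 4, 6, 8]
r4 m[φ4→X0] = [7, 3, 3, 8]
r4 m[φ5→X0] = [1, 2, 1, 4]
r4 m[φ6→X0] = [9, 6, 5, 3]
r4 m[X0→φ0] = [5103, 2268, 1215, 7776]
r4 m[X0→φ1] = [567, 216, 135, 864]
r4 m[X0→φ4] = [6561, 4536, 3645, 8748]
r4 m[X0→φ5] = [45927, 6804, 10935, 17496]
r4 m[X0→φ6] = [5103, 2268, 2187, 23328]
r4 m[X4→φ1] = [40, 54, 72, 32]
r4 m[X4→φ2] = [3456, 7776, 4320, 5184]
r4 m[X13→φ0] = [1, 1, 1, 1]
r4 m[X3→φ3] = [1, 1, 1, 1]
r4 m[X12→φ2] = [4, 4, 6, 8]
r4 m[X12→φ3] = [81, 48, 81, 81]
r5 m[φ0→X0] = [9, 6, 9, 9]
r5 m[φ0→X13] = [15552, 62208, 15309, 69984]
r5 m[φ1→X0] = [486, 504, 648, 486]
r5 m[φ1→X4] = [3456, 7776, 4320, 5184]
r5 m[φ2→X4] = [40, 54, 72, 32]
r5 m[φ2→X12] = [69984, 41472, 69984, 38880]
r5 m[φ3→X3] = [486, 648, 486, 486]
r5 m[φ3→X12] = [4, 4, 6, 8]
r5 m[φ4→X0] = [7, 3, 3, 8]
r5 m[φ5→X0] = [1, 2, 1, 4]
r5 m[φ6→X0] = [9, 6, 5, 3]
r5 m[X0→φ0] = [5103, 2268, 1215, 7776]
r5 m[X0→φ1] = [567, 216, 135, 864]
r5 m[X0→φ4] = [6561, 4536, 3645, 8748]
r5 m[X0→φ5] = [45927, 6804, 10935, 17496]
r5 m[X0→φ6] = [5103, 2268, 2187, 23328]
r5 m[X4→φ1] = [40, 54, 72, 32]
r5 m[X4→φ2] = [3456, 7776, 4320, 5184]
r5 m[X13→φ0] = [1, 1, 1, 1]
r5 m[X3→φ3] = [1, 1, 1, 1]
r5 m[X12→φ2] = [4, 4, 6, 8]
r5 m[X12→φ3] = [81, 48, 81, 81]
r6 m[φ0→X0] = [9, 6, 9, 9]
r6 m[φ0→X13] = [15552, 62208, 15309, 69984]
r6 m[φ1→X0] = [486, 504, 648, 486]
r6 m[φ1→X4] = [3456, 7776, 4320, 5184]
r6 m[φ2→X4] = [40, 54, 72, 32]
r6 m[φ2→X12] = [69984, 41472, 69984, 38880]
r6 m[φ3→X3] = [486, 648, 486, 486]
r6 m[φ3→X12] = [4, 4, 6, 8]
r6 m[φ4→X0] = [7, 3, 3, 8]
r6 m[φ5→X0] = [1, 2, 1, 4]
r6 m[φ6→X0] = [9, 6, 5, 3]
r6 m[X0→φ0] = [30618, 18144, 9720, 46656]
r6 m[X0→φ1] = [567, 216, 135, 864]
r6 m[X0→φ4] = [39366, 36288, 29160, 52488]
r6 m[X0→φ5] = [275562, 54432, 87480, 104976]
r6 m[X0→φ6] = [30618, 18144, 17496, 139968]
r6 m[X4→φ1] = [40, 54, 72, 32]
r6 m[X4→φ2] = [3456, 7776, 4320, 5184]
r6 m[X13→φ0] = [1, 1, 1, 1]
r6 m[X3→φ3] = [1, 1, 1, 1]
r6 m[X12→φ2] = [4, 4, 6, 8]
r6 m[X12→φ3] = [69984, 41472, 69984, 38880]
r7 m[φ0→X0] = [9, 6, 9, 9]
r7 m[φ0→X13] = [93312, 373248, 91854, 419904]
r7 m[φ1→X0] = [486, 504, 648, 486]
r7 m[φ1→X4] = [3456, 7776, 4320, 5184]
r7 m[φ2→X4] = [40, 54, 72, 32]
r7 m[φ2→X12] = [69984, 41472, 69984, 38880]
r7 m[φ3→X3] = [419904, 419904, 419904, 279936]
r7 m[φ3→X12] = [4, 4, 6, 8]
r7 m[φ4→X0] = [7, 3, 3, 8]
r7 m[φ5→X0] = [1, 2, 1, 4]
r7 m[φ6→X0] = [9, 6, 5, 3]
r7 m[X0→φ0] = [30618, 18144, 9720, 46656]
r7 m[X0→φ1] = [567, 216, 135, 864]
r7 m[X0→φ4] = [39366, 36288, 29160, 52488]
r7 m[X0→φ5] = [275562, 54432, 87480, 104976]
r7 m[X0→φ6] = [30618, 18144, 17496, 139968]
r7 m[X4→φ1] = [40, 54, 72, 32]
r7 m[X4→φ2] = [3456, 7776, 4320, 5184]
r7 m[X13→φ0] = [1, 1, 1, 1]
r7 m[X3→φ3] = [1, 1, 1, 1]
r7 m[X12→φ2] = [4, 4, 6, 8]
r7 m[X12→φ3] = [69984, 41472, 69984, 38880]
r8 m[φ0→X0] = [9, 6, 9, 9]
r8 m[φ0→X13] = [93312, 373248, 91854, 419904]
r8 m[φ1→X0] = [486, 504, 648, 486]
r8 m[φ1→X4] = [3456, 7776, 4320, 5184]
r8 m[φ2→X4] = [40, 54, 72, 32]
r8 m[φ2→X12] = [69984, 41472, 69984, 38880]
r8 m[φ3→X3] = [419904, 419904, 419904, 279936]
r8 m[φ3→X12] = [4, 4, 6, 8]
r8 m[φ4→X0] = [7, 3, 3, 8]
r8 m[φ5→X0] = [1, 2, 1, 4]
r8 m[φ6→X0] = [9, 6, 5, 3]
r8 m[X0→φ0] = [30618, 18144, 9720, 46656]
r8 m[X0→φ1] = [567, 216, 135, 864]
r8 m[X0→φ4] = [39366, 36288, 29160, 52488]
r8 m[X0→φ5] = [275562, 54432, 87480, 104976]
r8 m[X0→φ6] = [30618, 18144, 17496, 139968]
r8 m[X4→φ1] = [40, 54, 72, 32]
r8 m[X4→φ2] = [3456, 7776, 4320, 5184]
r8 m[X13→φ0] = [1, 1, 1, 1]
r8 m[X3→φ3] = [1, 1, 1, 1]
r8 m[X12→φ2] = [4, 4, 6, 8]
r8 m[X12→φ3] = [69984, 41472, 69984, 38880]
fixed point reached at round 8
traceback from X0: (X0=3, X4=1, X13=3, X3=0, X12=2), score=419904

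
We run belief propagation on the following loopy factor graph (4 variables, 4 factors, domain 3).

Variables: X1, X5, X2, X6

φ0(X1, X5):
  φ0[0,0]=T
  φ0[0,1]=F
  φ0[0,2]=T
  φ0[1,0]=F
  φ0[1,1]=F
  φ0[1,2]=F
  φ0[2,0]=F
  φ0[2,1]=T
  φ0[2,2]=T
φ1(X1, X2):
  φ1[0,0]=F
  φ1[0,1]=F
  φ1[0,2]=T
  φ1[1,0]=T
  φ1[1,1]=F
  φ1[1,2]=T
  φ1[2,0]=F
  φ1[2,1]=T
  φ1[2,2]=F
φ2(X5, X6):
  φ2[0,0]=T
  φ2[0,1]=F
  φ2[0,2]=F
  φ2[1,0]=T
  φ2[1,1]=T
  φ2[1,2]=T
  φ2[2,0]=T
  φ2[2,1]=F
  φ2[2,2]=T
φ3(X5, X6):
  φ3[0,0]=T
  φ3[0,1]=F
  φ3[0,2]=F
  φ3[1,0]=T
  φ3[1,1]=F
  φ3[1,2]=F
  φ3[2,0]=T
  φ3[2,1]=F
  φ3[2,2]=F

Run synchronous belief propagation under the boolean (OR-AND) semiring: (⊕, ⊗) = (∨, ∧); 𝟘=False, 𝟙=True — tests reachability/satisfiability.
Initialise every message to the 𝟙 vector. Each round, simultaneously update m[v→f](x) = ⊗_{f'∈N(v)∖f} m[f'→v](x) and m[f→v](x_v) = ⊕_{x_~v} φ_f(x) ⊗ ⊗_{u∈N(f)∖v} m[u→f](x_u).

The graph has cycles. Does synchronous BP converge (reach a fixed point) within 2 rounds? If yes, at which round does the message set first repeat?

NOT CONVERGED within 2 rounds

init: all messages = 𝟙 over 3 values
r1 m[φ0→X1] = [T, F, T]
r1 m[φ0→X5] = [T, T, T]
r1 m[φ1→X1] = [T, T, T]
r1 m[φ1→X2] = [T, T, T]
r1 m[φ2→X5] = [T, T, T]
r1 m[φ2→X6] = [T, T, T]
r1 m[φ3→X5] = [T, T, T]
r1 m[φ3→X6] = [T, F, F]
r1 m[X1→φ0] = [T, T, T]
r1 m[X1→φ1] = [T, T, T]
r1 m[X5→φ0] = [T, T, T]
r1 m[X5→φ2] = [T, T, T]
r1 m[X5→φ3] = [T, T, T]
r1 m[X2→φ1] = [T, T, T]
r1 m[X6→φ2] = [T, T, T]
r1 m[X6→φ3] = [T, T, T]
r2 m[φ0→X1] = [T, F, T]
r2 m[φ0→X5] = [T, T, T]
r2 m[φ1→X1] = [T, T, T]
r2 m[φ1→X2] = [T, T, T]
r2 m[φ2→X5] = [T, T, T]
r2 m[φ2→X6] = [T, T, T]
r2 m[φ3→X5] = [T, T, T]
r2 m[φ3→X6] = [T, F, F]
r2 m[X1→φ0] = [T, T, T]
r2 m[X1→φ1] = [T, F, T]
r2 m[X5→φ0] = [T, T, T]
r2 m[X5→φ2] = [T, T, T]
r2 m[X5→φ3] = [T, T, T]
r2 m[X2→φ1] = [T, T, T]
r2 m[X6→φ2] = [T, F, F]
r2 m[X6→φ3] = [T, T, T]
no fixed point within 2 rounds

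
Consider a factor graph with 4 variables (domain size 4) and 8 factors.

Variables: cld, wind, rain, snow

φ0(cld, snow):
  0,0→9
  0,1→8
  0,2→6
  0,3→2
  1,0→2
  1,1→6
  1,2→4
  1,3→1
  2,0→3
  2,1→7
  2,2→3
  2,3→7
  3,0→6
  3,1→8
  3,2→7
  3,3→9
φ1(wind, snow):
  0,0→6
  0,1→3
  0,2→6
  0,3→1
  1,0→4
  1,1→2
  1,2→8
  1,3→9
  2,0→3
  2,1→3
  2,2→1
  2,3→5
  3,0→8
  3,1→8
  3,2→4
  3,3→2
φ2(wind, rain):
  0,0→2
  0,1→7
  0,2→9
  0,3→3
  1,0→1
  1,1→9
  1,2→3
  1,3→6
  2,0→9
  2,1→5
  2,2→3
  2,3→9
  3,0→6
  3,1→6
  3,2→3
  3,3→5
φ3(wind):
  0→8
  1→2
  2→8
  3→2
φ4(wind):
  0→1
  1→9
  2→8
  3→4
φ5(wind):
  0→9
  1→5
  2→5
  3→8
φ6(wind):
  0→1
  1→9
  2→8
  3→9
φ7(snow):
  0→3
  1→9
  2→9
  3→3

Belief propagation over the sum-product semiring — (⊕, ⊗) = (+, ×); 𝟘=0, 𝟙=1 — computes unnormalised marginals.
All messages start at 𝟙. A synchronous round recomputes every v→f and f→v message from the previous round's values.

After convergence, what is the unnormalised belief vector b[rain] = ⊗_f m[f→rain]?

init: all messages = 𝟙 over 4 values
r1 m[φ0→cld] = [25, 13, 20, 30]
r1 m[φ0→snow] = [20, 29, 20, 19]
r1 m[φ1→wind] = [16, 23, 12, 22]
r1 m[φ1→snow] = [21, 16, 19, 17]
r1 m[φ2→wind] = [21, 19, 26, 20]
r1 m[φ2→rain] = [18, 27, 18, 23]
r1 m[φ3→wind] = [8, 2, 8, 2]
r1 m[φ4→wind] = [1, 9, 8, 4]
r1 m[φ5→wind] = [9, 5, 5, 8]
r1 m[φ6→wind] = [1, 9, 8, 9]
r1 m[φ7→snow] = [3, 9, 9, 3]
r1 m[cld→φ0] = [1, 1, 1, 1]
r1 m[wind→φ1] = [1, 1, 1, 1]
r1 m[wind→φ2] = [1, 1, 1, 1]
r1 m[wind→φ3] = [1, 1, 1, 1]
r1 m[wind→φ4] = [1, 1, 1, 1]
r1 m[wind→φ5] = [1, 1, 1, 1]
r1 m[wind→φ6] = [1, 1, 1, 1]
r1 m[rain→φ2] = [1, 1, 1, 1]
r1 m[snow→φ0] = [1, 1, 1, 1]
r1 m[snow→φ1] = [1, 1, 1, 1]
r1 m[snow→φ7] = [1, 1, 1, 1]
r2 m[φ0→cld] = [25, 13, 20, 30]
r2 m[φ0→snow] = [20, 29, 20, 19]
r2 m[φ1→wind] = [16, 23, 12, 22]
r2 m[φ1→snow] = [21, 16, 19, 17]
r2 m[φ2→wind] = [21, 19, 26, 20]
r2 m[φ2→rain] = [18, 27, 18, 23]
r2 m[φ3→wind] = [8, 2, 8, 2]
r2 m[φ4→wind] = [1, 9, 8, 4]
r2 m[φ5→wind] = [9, 5, 5, 8]
r2 m[φ6→wind] = [1, 9, 8, 9]
r2 m[φ7→snow] = [3, 9, 9, 3]
r2 m[cld→φ0] = [1, 1, 1, 1]
r2 m[wind→φ1] = [1512, 15390, 66560, 11520]
r2 m[wind→φ2] = [1152, 18630, 30720, 12672]
r2 m[wind→φ3] = [3024, 176985, 99840, 126720]
r2 m[wind→φ4] = [24192, 39330, 99840, 63360]
r2 m[wind→φ5] = [2688, 70794, 159744, 31680]
r2 m[wind→φ6] = [24192, 39330, 99840, 28160]
r2 m[rain→φ2] = [1, 1, 1, 1]
r2 m[snow→φ0] = [63, 144, 171, 51]
r2 m[snow→φ1] = [60, 261, 180, 57]
r2 m[snow→φ7] = [420, 464, 380, 323]
r3 m[φ0→cld] = [2847, 1725, 2067, 3186]
r3 m[φ0→snow] = [20, 29, 20, 19]
r3 m[φ1→wind] = [2280, 2715, 1428, 3402]
r3 m[φ1→snow] = [362472, 327156, 244832, 495862]
r3 m[φ2→wind] = [21, 19, 26, 20]
r3 m[φ2→rain] = [373446, 405366, 196434, 455076]
r3 m[φ3→wind] = [8, 2, 8, 2]
r3 m[φ4→wind] = [1, 9, 8, 4]
r3 m[φ5→wind] = [9, 5, 5, 8]
r3 m[φ6→wind] = [1, 9, 8, 9]
r3 m[φ7→snow] = [3, 9, 9, 3]
r3 m[cld→φ0] = [1, 1, 1, 1]
r3 m[wind→φ1] = [1512, 15390, 66560, 11520]
r3 m[wind→φ2] = [1152, 18630, 30720, 12672]
r3 m[wind→φ3] = [3024, 176985, 99840, 126720]
r3 m[wind→φ4] = [24192, 39330, 99840, 63360]
r3 m[wind→φ5] = [2688, 70794, 159744, 31680]
r3 m[wind→φ6] = [24192, 39330, 99840, 28160]
r3 m[rain→φ2] = [1, 1, 1, 1]
r3 m[snow→φ0] = [63, 144, 171, 51]
r3 m[snow→φ1] = [60, 261, 180, 57]
r3 m[snow→φ7] = [420, 464, 380, 323]
r4 m[φ0→cld] = [2847, 1725, 2067, 3186]
r4 m[φ0→snow] = [20, 29, 20, 19]
r4 m[φ1→wind] = [2280, 2715, 1428, 3402]
r4 m[φ1→snow] = [362472, 327156, 244832, 495862]
r4 m[φ2→wind] = [21, 19, 26, 20]
r4 m[φ2→rain] = [373446, 405366, 196434, 455076]
r4 m[φ3→wind] = [8, 2, 8, 2]
r4 m[φ4→wind] = [1, 9, 8, 4]
r4 m[φ5→wind] = [9, 5, 5, 8]
r4 m[φ6→wind] = [1, 9, 8, 9]
r4 m[φ7→snow] = [3, 9, 9, 3]
r4 m[cld→φ0] = [1, 1, 1, 1]
r4 m[wind→φ1] = [1512, 15390, 66560, 11520]
r4 m[wind→φ2] = [164160, 2199150, 3655680, 1959552]
r4 m[wind→φ3] = [430920, 20891925, 11880960, 19595520]
r4 m[wind→φ4] = [3447360, 4642650, 11880960, 9797760]
r4 m[wind→φ5] = [383040, 8356770, 19009536, 4898880]
r4 m[wind→φ6] = [3447360, 4642650, 11880960, 4354560]
r4 m[rain→φ2] = [1, 1, 1, 1]
r4 m[snow→φ0] = [1087416, 2944404, 2203488, 1487586]
r4 m[snow→φ1] = [60, 261, 180, 57]
r4 m[snow→φ7] = [7249440, 9487524, 4896640, 9421378]
r5 m[φ0→cld] = [49538076, 30142794, 40896642, 58892418]
r5 m[φ0→snow] = [20, 29, 20, 19]
r5 m[φ1→wind] = [2280, 2715, 1428, 3402]
r5 m[φ1→snow] = [362472, 327156, 244832, 495862]
r5 m[φ2→wind] = [21, 19, 26, 20]
r5 m[φ2→rain] = [47185902, 50977182, 24920586, 56386260]
r5 m[φ3→wind] = [8, 2, 8, 2]
r5 m[φ4→wind] = [1, 9, 8, 4]
r5 m[φ5→wind] = [9, 5, 5, 8]
r5 m[φ6→wind] = [1, 9, 8, 9]
r5 m[φ7→snow] = [3, 9, 9, 3]
r5 m[cld→φ0] = [1, 1, 1, 1]
r5 m[wind→φ1] = [1512, 15390, 66560, 11520]
r5 m[wind→φ2] = [164160, 2199150, 3655680, 1959552]
r5 m[wind→φ3] = [430920, 20891925, 11880960, 19595520]
r5 m[wind→φ4] = [3447360, 4642650, 11880960, 9797760]
r5 m[wind→φ5] = [383040, 8356770, 19009536, 4898880]
r5 m[wind→φ6] = [3447360, 4642650, 11880960, 4354560]
r5 m[rain→φ2] = [1, 1, 1, 1]
r5 m[snow→φ0] = [1087416, 2944404, 2203488, 1487586]
r5 m[snow→φ1] = [60, 261, 180, 57]
r5 m[snow→φ7] = [7249440, 9487524, 4896640, 9421378]
r6 m[φ0→cld] = [49538076, 30142794, 40896642, 58892418]
r6 m[φ0→snow] = [20, 29, 20, 19]
r6 m[φ1→wind] = [2280, 2715, 1428, 3402]
r6 m[φ1→snow] = [362472, 327156, 244832, 495862]
r6 m[φ2→wind] = [21, 19, 26, 20]
r6 m[φ2→rain] = [47185902, 50977182, 24920586, 56386260]
r6 m[φ3→wind] = [8, 2, 8, 2]
r6 m[φ4→wind] = [1, 9, 8, 4]
r6 m[φ5→wind] = [9, 5, 5, 8]
r6 m[φ6→wind] = [1, 9, 8, 9]
r6 m[φ7→snow] = [3, 9, 9, 3]
r6 m[cld→φ0] = [1, 1, 1, 1]
r6 m[wind→φ1] = [1512, 15390, 66560, 11520]
r6 m[wind→φ2] = [164160, 2199150, 3655680, 1959552]
r6 m[wind→φ3] = [430920, 20891925, 11880960, 19595520]
r6 m[wind→φ4] = [3447360, 4642650, 11880960, 9797760]
r6 m[wind→φ5] = [383040, 8356770, 19009536, 4898880]
r6 m[wind→φ6] = [3447360, 4642650, 11880960, 4354560]
r6 m[rain→φ2] = [1, 1, 1, 1]
r6 m[snow→φ0] = [1087416, 2944404, 2203488, 1487586]
r6 m[snow→φ1] = [60, 261, 180, 57]
r6 m[snow→φ7] = [7249440, 9487524, 4896640, 9421378]
fixed point reached at round 6
b[rain] = ⊗ incoming = [47185902, 50977182, 24920586, 56386260]

b[rain] = [47185902, 50977182, 24920586, 56386260]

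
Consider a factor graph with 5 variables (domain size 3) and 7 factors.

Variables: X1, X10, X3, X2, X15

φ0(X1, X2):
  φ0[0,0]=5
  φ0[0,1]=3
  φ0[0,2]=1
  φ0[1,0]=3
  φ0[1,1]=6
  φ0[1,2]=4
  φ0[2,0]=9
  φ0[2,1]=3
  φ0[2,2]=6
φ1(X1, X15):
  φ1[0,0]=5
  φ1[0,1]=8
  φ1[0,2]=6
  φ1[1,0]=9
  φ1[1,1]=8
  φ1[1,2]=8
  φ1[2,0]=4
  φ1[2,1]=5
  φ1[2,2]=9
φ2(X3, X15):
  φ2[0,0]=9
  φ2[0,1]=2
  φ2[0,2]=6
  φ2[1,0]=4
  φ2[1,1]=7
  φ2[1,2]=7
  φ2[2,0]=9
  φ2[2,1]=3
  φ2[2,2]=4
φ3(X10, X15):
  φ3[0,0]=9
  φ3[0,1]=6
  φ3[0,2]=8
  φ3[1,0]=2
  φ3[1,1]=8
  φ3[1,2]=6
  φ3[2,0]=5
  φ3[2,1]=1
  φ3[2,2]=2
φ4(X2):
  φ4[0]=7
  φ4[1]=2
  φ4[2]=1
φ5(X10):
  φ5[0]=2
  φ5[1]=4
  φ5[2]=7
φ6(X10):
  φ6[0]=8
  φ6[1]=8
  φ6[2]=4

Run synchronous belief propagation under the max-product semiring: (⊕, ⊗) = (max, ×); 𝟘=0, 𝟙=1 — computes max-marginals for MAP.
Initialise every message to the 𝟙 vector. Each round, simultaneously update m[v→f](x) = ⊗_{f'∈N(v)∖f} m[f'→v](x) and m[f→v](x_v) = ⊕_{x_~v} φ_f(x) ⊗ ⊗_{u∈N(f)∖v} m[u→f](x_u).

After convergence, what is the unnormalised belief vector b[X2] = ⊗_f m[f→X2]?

init: all messages = 𝟙 over 3 values
r1 m[φ0→X1] = [5, 6, 9]
r1 m[φ0→X2] = [9, 6, 6]
r1 m[φ1→X1] = [8, 9, 9]
r1 m[φ1→X15] = [9, 8, 9]
r1 m[φ2→X3] = [9, 7, 9]
r1 m[φ2→X15] = [9, 7, 7]
r1 m[φ3→X10] = [9, 8, 5]
r1 m[φ3→X15] = [9, 8, 8]
r1 m[φ4→X2] = [7, 2, 1]
r1 m[φ5→X10] = [2, 4, 7]
r1 m[φ6→X10] = [8, 8, 4]
r1 m[X1→φ0] = [1, 1, 1]
r1 m[X1→φ1] = [1, 1, 1]
r1 m[X10→φ3] = [1, 1, 1]
r1 m[X10→φ5] = [1, 1, 1]
r1 m[X10→φ6] = [1, 1, 1]
r1 m[X3→φ2] = [1, 1, 1]
r1 m[X2→φ0] = [1, 1, 1]
r1 m[X2→φ4] = [1, 1, 1]
r1 m[X15→φ1] = [1, 1, 1]
r1 m[X15→φ2] = [1, 1, 1]
r1 m[X15→φ3] = [1, 1, 1]
r2 m[φ0→X1] = [5, 6, 9]
r2 m[φ0→X2] = [9, 6, 6]
r2 m[φ1→X1] = [8, 9, 9]
r2 m[φ1→X15] = [9, 8, 9]
r2 m[φ2→X3] = [9, 7, 9]
r2 m[φ2→X15] = [9, 7, 7]
r2 m[φ3→X10] = [9, 8, 5]
r2 m[φ3→X15] = [9, 8, 8]
r2 m[φ4→X2] = [7, 2, 1]
r2 m[φ5→X10] = [2, 4, 7]
r2 m[φ6→X10] = [8, 8, 4]
r2 m[X1→φ0] = [8, 9, 9]
r2 m[X1→φ1] = [5, 6, 9]
r2 m[X10→φ3] = [16, 32, 28]
r2 m[X10→φ5] = [72, 64, 20]
r2 m[X10→φ6] = [18, 32, 35]
r2 m[X3→φ2] = [1, 1, 1]
r2 m[X2→φ0] = [7, 2, 1]
r2 m[X2→φ4] = [9, 6, 6]
r2 m[X15→φ1] = [81, 56, 56]
r2 m[X15→φ2] = [81, 64, 72]
r2 m[X15→φ3] = [81, 56, 63]
r3 m[φ0→X1] = [35, 21, 63]
r3 m[φ0→X2] = [81, 54, 54]
r3 m[φ1→X1] = [448, 729, 504]
r3 m[φ1→X15] = [54, 48, 81]
r3 m[φ2→X3] = [729, 504, 729]
r3 m[φ2→X15] = [9, 7, 7]
r3 m[φ3→X10] = [729, 448, 405]
r3 m[φ3→X15] = [144, 256, 192]
r3 m[φ4→X2] = [7, 2, 1]
r3 m[φ5→X10] = [2, 4, 7]
r3 m[φ6→X10] = [8, 8, 4]
r3 m[X1→φ0] = [8, 9, 9]
r3 m[X1→φ1] = [5, 6, 9]
r3 m[X10→φ3] = [16, 32, 28]
r3 m[X10→φ5] = [72, 64, 20]
r3 m[X10→φ6] = [18, 32, 35]
r3 m[X3→φ2] = [1, 1, 1]
r3 m[X2→φ0] = [7, 2, 1]
r3 m[X2→φ4] = [9, 6, 6]
r3 m[X15→φ1] = [81, 56, 56]
r3 m[X15→φ2] = [81, 64, 72]
r3 m[X15→φ3] = [81, 56, 63]
r4 m[φ0→X1] = [35, 21, 63]
r4 m[φ0→X2] = [81, 54, 54]
r4 m[φ1→X1] = [448, 729, 504]
r4 m[φ1→X15] = [54, 48, 81]
r4 m[φ2→X3] = [729, 504, 729]
r4 m[φ2→X15] = [9, 7, 7]
r4 m[φ3→X10] = [729, 448, 405]
r4 m[φ3→X15] = [144, 256, 192]
r4 m[φ4→X2] = [7, 2, 1]
r4 m[φ5→X10] = [2, 4, 7]
r4 m[φ6→X10] = [8, 8, 4]
r4 m[X1→φ0] = [448, 729, 504]
r4 m[X1→φ1] = [35, 21, 63]
r4 m[X10→φ3] = [16, 32, 28]
r4 m[X10→φ5] = [5832, 3584, 1620]
r4 m[X10→φ6] = [1458, 1792, 2835]
r4 m[X3→φ2] = [1, 1, 1]
r4 m[X2→φ0] = [7, 2, 1]
r4 m[X2→φ4] = [81, 54, 54]
r4 m[X15→φ1] = [1296, 1792, 1344]
r4 m[X15→φ2] = [7776, 12288, 15552]
r4 m[X15→φ3] = [486, 336, 567]
r5 m[φ0→X1] = [35, 21, 63]
r5 m[φ0→X2] = [4536, 4374, 3024]
r5 m[φ1→X1] = [14336, 14336, 12096]
r5 m[φ1→X15] = [252, 315, 567]
r5 m[φ2→X3] = [93312, 108864, 69984]
r5 m[φ2→X15] = [9, 7, 7]
r5 m[φ3→X10] = [4536, 3402, 2430]
r5 m[φ3→X15] = [144, 256, 192]
r5 m[φ4→X2] = [7, 2, 1]
r5 m[φ5→X10] = [2, 4, 7]
r5 m[φ6→X10] = [8, 8, 4]
r5 m[X1→φ0] = [448, 729, 504]
r5 m[X1→φ1] = [35, 21, 63]
r5 m[X10→φ3] = [16, 32, 28]
r5 m[X10→φ5] = [5832, 3584, 1620]
r5 m[X10→φ6] = [1458, 1792, 2835]
r5 m[X3→φ2] = [1, 1, 1]
r5 m[X2→φ0] = [7, 2, 1]
r5 m[X2→φ4] = [81, 54, 54]
r5 m[X15→φ1] = [1296, 1792, 1344]
r5 m[X15→φ2] = [7776, 12288, 15552]
r5 m[X15→φ3] = [486, 336, 567]
r6 m[φ0→X1] = [35, 21, 63]
r6 m[φ0→X2] = [4536, 4374, 3024]
r6 m[φ1→X1] = [14336, 14336, 12096]
r6 m[φ1→X15] = [252, 315, 567]
r6 m[φ2→X3] = [93312, 108864, 69984]
r6 m[φ2→X15] = [9, 7, 7]
r6 m[φ3→X10] = [4536, 3402, 2430]
r6 m[φ3→X15] = [144, 256, 192]
r6 m[φ4→X2] = [7, 2, 1]
r6 m[φ5→X10] = [2, 4, 7]
r6 m[φ6→X10] = [8, 8, 4]
r6 m[X1→φ0] = [14336, 14336, 12096]
r6 m[X1→φ1] = [35, 21, 63]
r6 m[X10→φ3] = [16, 32, 28]
r6 m[X10→φ5] = [36288, 27216, 9720]
r6 m[X10→φ6] = [9072, 13608, 17010]
r6 m[X3→φ2] = [1, 1, 1]
r6 m[X2→φ0] = [7, 2, 1]
r6 m[X2→φ4] = [4536, 4374, 3024]
r6 m[X15→φ1] = [1296, 1792, 1344]
r6 m[X15→φ2] = [36288, 80640, 108864]
r6 m[X15→φ3] = [2268, 2205, 3969]
r7 m[φ0→X1] = [35, 21, 63]
r7 m[φ0→X2] = [108864, 86016, 72576]
r7 m[φ1→X1] = [14336, 14336, 12096]
r7 m[φ1→X15] = [252, 315, 567]
r7 m[φ2→X3] = [653184, 762048, 435456]
r7 m[φ2→X15] = [9, 7, 7]
r7 m[φ3→X10] = [31752, 23814, 11340]
r7 m[φ3→X15] = [144, 256, 192]
r7 m[φ4→X2] = [7, 2, 1]
r7 m[φ5→X10] = [2, 4, 7]
r7 m[φ6→X10] = [8, 8, 4]
r7 m[X1→φ0] = [14336, 14336, 12096]
r7 m[X1→φ1] = [35, 21, 63]
r7 m[X10→φ3] = [16, 32, 28]
r7 m[X10→φ5] = [36288, 27216, 9720]
r7 m[X10→φ6] = [9072, 13608, 17010]
r7 m[X3→φ2] = [1, 1, 1]
r7 m[X2→φ0] = [7, 2, 1]
r7 m[X2→φ4] = [4536, 4374, 3024]
r7 m[X15→φ1] = [1296, 1792, 1344]
r7 m[X15→φ2] = [36288, 80640, 108864]
r7 m[X15→φ3] = [2268, 2205, 3969]
r8 m[φ0→X1] = [35, 21, 63]
r8 m[φ0→X2] = [108864, 86016, 72576]
r8 m[φ1→X1] = [14336, 14336, 12096]
r8 m[φ1→X15] = [252, 315, 567]
r8 m[φ2→X3] = [653184, 762048, 435456]
r8 m[φ2→X15] = [9, 7, 7]
r8 m[φ3→X10] = [31752, 23814, 11340]
r8 m[φ3→X15] = [144, 256, 192]
r8 m[φ4→X2] = [7, 2, 1]
r8 m[φ5→X10] = [2, 4, 7]
r8 m[φ6→X10] = [8, 8, 4]
r8 m[X1→φ0] = [14336, 14336, 12096]
r8 m[X1→φ1] = [35, 21, 63]
r8 m[X10→φ3] = [16, 32, 28]
r8 m[X10→φ5] = [254016, 190512, 45360]
r8 m[X10→φ6] = [63504, 95256, 79380]
r8 m[X3→φ2] = [1, 1, 1]
r8 m[X2→φ0] = [7, 2, 1]
r8 m[X2→φ4] = [108864, 86016, 72576]
r8 m[X15→φ1] = [1296, 1792, 1344]
r8 m[X15→φ2] = [36288, 80640, 108864]
r8 m[X15→φ3] = [2268, 2205, 3969]
r9 m[φ0→X1] = [35, 21, 63]
r9 m[φ0→X2] = [108864, 86016, 72576]
r9 m[φ1→X1] = [14336, 14336, 12096]
r9 m[φ1→X15] = [252, 315, 567]
r9 m[φ2→X3] = [653184, 762048, 435456]
r9 m[φ2→X15] = [9, 7, 7]
r9 m[φ3→X10] = [31752, 23814, 11340]
r9 m[φ3→X15] = [144, 256, 192]
r9 m[φ4→X2] = [7, 2, 1]
r9 m[φ5→X10] = [2, 4, 7]
r9 m[φ6→X10] = [8, 8, 4]
r9 m[X1→φ0] = [14336, 14336, 12096]
r9 m[X1→φ1] = [35, 21, 63]
r9 m[X10→φ3] = [16, 32, 28]
r9 m[X10→φ5] = [254016, 190512, 45360]
r9 m[X10→φ6] = [63504, 95256, 79380]
r9 m[X3→φ2] = [1, 1, 1]
r9 m[X2→φ0] = [7, 2, 1]
r9 m[X2→φ4] = [108864, 86016, 72576]
r9 m[X15→φ1] = [1296, 1792, 1344]
r9 m[X15→φ2] = [36288, 80640, 108864]
r9 m[X15→φ3] = [2268, 2205, 3969]
fixed point reached at round 9
b[X2] = ⊗ incoming = [762048, 172032, 72576]

b[X2] = [762048, 172032, 72576]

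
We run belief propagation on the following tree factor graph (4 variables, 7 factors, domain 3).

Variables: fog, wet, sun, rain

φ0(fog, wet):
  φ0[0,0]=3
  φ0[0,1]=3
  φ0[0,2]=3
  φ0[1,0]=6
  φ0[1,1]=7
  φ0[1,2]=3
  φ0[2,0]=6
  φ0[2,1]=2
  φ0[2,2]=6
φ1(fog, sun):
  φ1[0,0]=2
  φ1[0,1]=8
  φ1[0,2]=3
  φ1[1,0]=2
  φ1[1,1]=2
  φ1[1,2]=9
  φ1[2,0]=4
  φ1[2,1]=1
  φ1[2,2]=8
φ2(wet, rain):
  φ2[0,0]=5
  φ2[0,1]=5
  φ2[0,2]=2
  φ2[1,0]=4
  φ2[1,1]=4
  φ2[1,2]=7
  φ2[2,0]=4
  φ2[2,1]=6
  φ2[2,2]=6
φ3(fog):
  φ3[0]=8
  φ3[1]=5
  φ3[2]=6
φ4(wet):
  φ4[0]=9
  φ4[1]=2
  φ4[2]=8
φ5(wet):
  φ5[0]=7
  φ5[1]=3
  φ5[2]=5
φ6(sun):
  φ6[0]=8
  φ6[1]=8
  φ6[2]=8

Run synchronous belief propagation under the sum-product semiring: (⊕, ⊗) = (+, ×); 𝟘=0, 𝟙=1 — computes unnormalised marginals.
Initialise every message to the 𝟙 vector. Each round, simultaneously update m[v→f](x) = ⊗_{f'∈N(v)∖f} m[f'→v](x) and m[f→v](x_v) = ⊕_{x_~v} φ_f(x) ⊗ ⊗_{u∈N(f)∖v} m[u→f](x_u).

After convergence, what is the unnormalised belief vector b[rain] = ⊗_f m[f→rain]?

b[rain] = [4373616, 4997616, 3361488]

init: all messages = 𝟙 over 3 values
r1 m[φ0→fog] = [9, 16, 14]
r1 m[φ0→wet] = [15, 12, 12]
r1 m[φ1→fog] = [13, 13, 13]
r1 m[φ1→sun] = [8, 11, 20]
r1 m[φ2→wet] = [12, 15, 16]
r1 m[φ2→rain] = [13, 15, 15]
r1 m[φ3→fog] = [8, 5, 6]
r1 m[φ4→wet] = [9, 2, 8]
r1 m[φ5→wet] = [7, 3, 5]
r1 m[φ6→sun] = [8, 8, 8]
r1 m[fog→φ0] = [1, 1, 1]
r1 m[fog→φ1] = [1, 1, 1]
r1 m[fog→φ3] = [1, 1, 1]
r1 m[wet→φ0] = [1, 1, 1]
r1 m[wet→φ2] = [1, 1, 1]
r1 m[wet→φ4] = [1, 1, 1]
r1 m[wet→φ5] = [1, 1, 1]
r1 m[sun→φ1] = [1, 1, 1]
r1 m[sun→φ6] = [1, 1, 1]
r1 m[rain→φ2] = [1, 1, 1]
r2 m[φ0→fog] = [9, 16, 14]
r2 m[φ0→wet] = [15, 12, 12]
r2 m[φ1→fog] = [13, 13, 13]
r2 m[φ1→sun] = [8, 11, 20]
r2 m[φ2→wet] = [12, 15, 16]
r2 m[φ2→rain] = [13, 15, 15]
r2 m[φ3→fog] = [8, 5, 6]
r2 m[φ4→wet] = [9, 2, 8]
r2 m[φ5→wet] = [7, 3, 5]
r2 m[φ6→sun] = [8, 8, 8]
r2 m[fog→φ0] = [104, 65, 78]
r2 m[fog→φ1] = [72, 80, 84]
r2 m[fog→φ3] = [117, 208, 182]
r2 m[wet→φ0] = [756, 90, 640]
r2 m[wet→φ2] = [945, 72, 480]
r2 m[wet→φ4] = [1260, 540, 960]
r2 m[wet→φ5] = [1620, 360, 1536]
r2 m[sun→φ1] = [8, 8, 8]
r2 m[sun→φ6] = [8, 11, 20]
r2 m[rain→φ2] = [1, 1, 1]
r3 m[φ0→fog] = [4458, 7086, 8556]
r3 m[φ0→wet] = [1170, 923, 975]
r3 m[φ1→fog] = [104, 104, 104]
r3 m[φ1→sun] = [640, 820, 1608]
r3 m[φ2→wet] = [12, 15, 16]
r3 m[φ2→rain] = [6933, 7893, 5274]
r3 m[φ3→fog] = [8, 5, 6]
r3 m[φ4→wet] = [9, 2, 8]
r3 m[φ5→wet] = [7, 3, 5]
r3 m[φ6→sun] = [8, 8, 8]
r3 m[fog→φ0] = [104, 65, 78]
r3 m[fog→φ1] = [72, 80, 84]
r3 m[fog→φ3] = [117, 208, 182]
r3 m[wet→φ0] = [756, 90, 640]
r3 m[wet→φ2] = [945, 72, 480]
r3 m[wet→φ4] = [1260, 540, 960]
r3 m[wet→φ5] = [1620, 360, 1536]
r3 m[sun→φ1] = [8, 8, 8]
r3 m[sun→φ6] = [8, 11, 20]
r3 m[rain→φ2] = [1, 1, 1]
r4 m[φ0→fog] = [4458, 7086, 8556]
r4 m[φ0→wet] = [1170, 923, 975]
r4 m[φ1→fog] = [104, 104, 104]
r4 m[φ1→sun] = [640, 820, 1608]
r4 m[φ2→wet] = [12, 15, 16]
r4 m[φ2→rain] = [6933, 7893, 5274]
r4 m[φ3→fog] = [8, 5, 6]
r4 m[φ4→wet] = [9, 2, 8]
r4 m[φ5→wet] = [7, 3, 5]
r4 m[φ6→sun] = [8, 8, 8]
r4 m[fog→φ0] = [832, 520, 624]
r4 m[fog→φ1] = [35664, 35430, 51336]
r4 m[fog→φ3] = [463632, 736944, 889824]
r4 m[wet→φ0] = [756, 90, 640]
r4 m[wet→φ2] = [73710, 5538, 39000]
r4 m[wet→φ4] = [98280, 41535, 78000]
r4 m[wet→φ5] = [126360, 27690, 124800]
r4 m[sun→φ1] = [8, 8, 8]
r4 m[sun→φ6] = [640, 820, 1608]
r4 m[rain→φ2] = [1, 1, 1]
r5 m[φ0→fog] = [4458, 7086, 8556]
r5 m[φ0→wet] = [9360, 7384, 7800]
r5 m[φ1→fog] = [104, 104, 104]
r5 m[φ1→sun] = [347532, 407508, 836550]
r5 m[φ2→wet] = [12, 15, 16]
r5 m[φ2→rain] = [546702, 624702, 420186]
r5 m[φ3→fog] = [8, 5, 6]
r5 m[φ4→wet] = [9, 2, 8]
r5 m[φ5→wet] = [7, 3, 5]
r5 m[φ6→sun] = [8, 8, 8]
r5 m[fog→φ0] = [832, 520, 624]
r5 m[fog→φ1] = [35664, 35430, 51336]
r5 m[fog→φ3] = [463632, 736944, 889824]
r5 m[wet→φ0] = [756, 90, 640]
r5 m[wet→φ2] = [73710, 5538, 39000]
r5 m[wet→φ4] = [98280, 41535, 78000]
r5 m[wet→φ5] = [126360, 27690, 124800]
r5 m[sun→φ1] = [8, 8, 8]
r5 m[sun→φ6] = [640, 820, 1608]
r5 m[rain→φ2] = [1, 1, 1]
r6 m[φ0→fog] = [4458, 7086, 8556]
r6 m[φ0→wet] = [9360, 7384, 7800]
r6 m[φ1→fog] = [104, 104, 104]
r6 m[φ1→sun] = [347532, 407508, 836550]
r6 m[φ2→wet] = [12, 15, 16]
r6 m[φ2→rain] = [546702, 624702, 420186]
r6 m[φ3→fog] = [8, 5, 6]
r6 m[φ4→wet] = [9, 2, 8]
r6 m[φ5→wet] = [7, 3, 5]
r6 m[φ6→sun] = [8, 8, 8]
r6 m[fog→φ0] = [832, 520, 624]
r6 m[fog→φ1] = [35664, 35430, 51336]
r6 m[fog→φ3] = [463632, 736944, 889824]
r6 m[wet→φ0] = [756, 90, 640]
r6 m[wet→φ2] = [589680, 44304, 312000]
r6 m[wet→φ4] = [786240, 332280, 624000]
r6 m[wet→φ5] = [1010880, 221520, 998400]
r6 m[sun→φ1] = [8, 8, 8]
r6 m[sun→φ6] = [347532, 407508, 836550]
r6 m[rain→φ2] = [1, 1, 1]
r7 m[φ0→fog] = [4458, 7086, 8556]
r7 m[φ0→wet] = [9360, 7384, 7800]
r7 m[φ1→fog] = [104, 104, 104]
r7 m[φ1→sun] = [347532, 407508, 836550]
r7 m[φ2→wet] = [12, 15, 16]
r7 m[φ2→rain] = [4373616, 4997616, 3361488]
r7 m[φ3→fog] = [8, 5, 6]
r7 m[φ4→wet] = [9, 2, 8]
r7 m[φ5→wet] = [7, 3, 5]
r7 m[φ6→sun] = [8, 8, 8]
r7 m[fog→φ0] = [832, 520, 624]
r7 m[fog→φ1] = [35664, 35430, 51336]
r7 m[fog→φ3] = [463632, 736944, 889824]
r7 m[wet→φ0] = [756, 90, 640]
r7 m[wet→φ2] = [589680, 44304, 312000]
r7 m[wet→φ4] = [786240, 332280, 624000]
r7 m[wet→φ5] = [1010880, 221520, 998400]
r7 m[sun→φ1] = [8, 8, 8]
r7 m[sun→φ6] = [347532, 407508, 836550]
r7 m[rain→φ2] = [1, 1, 1]
r8 m[φ0→fog] = [4458, 7086, 8556]
r8 m[φ0→wet] = [9360, 7384, 7800]
r8 m[φ1→fog] = [104, 104, 104]
r8 m[φ1→sun] = [347532, 407508, 836550]
r8 m[φ2→wet] = [12, 15, 16]
r8 m[φ2→rain] = [4373616, 4997616, 3361488]
r8 m[φ3→fog] = [8, 5, 6]
r8 m[φ4→wet] = [9, 2, 8]
r8 m[φ5→wet] = [7, 3, 5]
r8 m[φ6→sun] = [8, 8, 8]
r8 m[fog→φ0] = [832, 520, 624]
r8 m[fog→φ1] = [35664, 35430, 51336]
r8 m[fog→φ3] = [463632, 736944, 889824]
r8 m[wet→φ0] = [756, 90, 640]
r8 m[wet→φ2] = [589680, 44304, 312000]
r8 m[wet→φ4] = [786240, 332280, 624000]
r8 m[wet→φ5] = [1010880, 221520, 998400]
r8 m[sun→φ1] = [8, 8, 8]
r8 m[sun→φ6] = [347532, 407508, 836550]
r8 m[rain→φ2] = [1, 1, 1]
fixed point reached at round 8
b[rain] = ⊗ incoming = [4373616, 4997616, 3361488]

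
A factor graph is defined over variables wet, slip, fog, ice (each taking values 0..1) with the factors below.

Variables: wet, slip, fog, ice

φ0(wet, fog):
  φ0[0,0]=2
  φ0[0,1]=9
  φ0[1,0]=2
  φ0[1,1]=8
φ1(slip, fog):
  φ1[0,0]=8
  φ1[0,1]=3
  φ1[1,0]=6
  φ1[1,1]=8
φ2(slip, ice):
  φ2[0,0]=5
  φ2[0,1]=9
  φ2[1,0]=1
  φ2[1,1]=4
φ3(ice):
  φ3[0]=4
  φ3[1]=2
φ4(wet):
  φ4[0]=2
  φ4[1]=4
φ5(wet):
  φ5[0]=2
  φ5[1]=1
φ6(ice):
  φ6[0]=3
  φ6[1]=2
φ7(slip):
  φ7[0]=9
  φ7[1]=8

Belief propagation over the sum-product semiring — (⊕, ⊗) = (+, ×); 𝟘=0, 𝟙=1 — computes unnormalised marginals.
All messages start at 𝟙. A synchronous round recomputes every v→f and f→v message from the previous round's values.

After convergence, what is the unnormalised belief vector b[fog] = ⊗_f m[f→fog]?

init: all messages = 𝟙 over 2 values
r1 m[φ0→wet] = [11, 10]
r1 m[φ0→fog] = [4, 17]
r1 m[φ1→slip] = [11, 14]
r1 m[φ1→fog] = [14, 11]
r1 m[φ2→slip] = [14, 5]
r1 m[φ2→ice] = [6, 13]
r1 m[φ3→ice] = [4, 2]
r1 m[φ4→wet] = [2, 4]
r1 m[φ5→wet] = [2, 1]
r1 m[φ6→ice] = [3, 2]
r1 m[φ7→slip] = [9, 8]
r1 m[wet→φ0] = [1, 1]
r1 m[wet→φ4] = [1, 1]
r1 m[wet→φ5] = [1, 1]
r1 m[slip→φ1] = [1, 1]
r1 m[slip→φ2] = [1, 1]
r1 m[slip→φ7] = [1, 1]
r1 m[fog→φ0] = [1, 1]
r1 m[fog→φ1] = [1, 1]
r1 m[ice→φ2] = [1, 1]
r1 m[ice→φ3] = [1, 1]
r1 m[ice→φ6] = [1, 1]
r2 m[φ0→wet] = [11, 10]
r2 m[φ0→fog] = [4, 17]
r2 m[φ1→slip] = [11, 14]
r2 m[φ1→fog] = [14, 11]
r2 m[φ2→slip] = [14, 5]
r2 m[φ2→ice] = [6, 13]
r2 m[φ3→ice] = [4, 2]
r2 m[φ4→wet] = [2, 4]
r2 m[φ5→wet] = [2, 1]
r2 m[φ6→ice] = [3, 2]
r2 m[φ7→slip] = [9, 8]
r2 m[wet→φ0] = [4, 4]
r2 m[wet→φ4] = [22, 10]
r2 m[wet→φ5] = [22, 40]
r2 m[slip→φ1] = [126, 40]
r2 m[slip→φ2] = [99, 112]
r2 m[slip→φ7] = [154, 70]
r2 m[fog→φ0] = [14, 11]
r2 m[fog→φ1] = [4, 17]
r2 m[ice→φ2] = [12, 4]
r2 m[ice→φ3] = [18, 26]
r2 m[ice→φ6] = [24, 26]
r3 m[φ0→wet] = [127, 116]
r3 m[φ0→fog] = [16, 68]
r3 m[φ1→slip] = [83, 160]
r3 m[φ1→fog] = [1248, 698]
r3 m[φ2→slip] = [96, 28]
r3 m[φ2→ice] = [607, 1339]
r3 m[φ3→ice] = [4, 2]
r3 m[φ4→wet] = [2, 4]
r3 m[φ5→wet] = [2, 1]
r3 m[φ6→ice] = [3, 2]
r3 m[φ7→slip] = [9, 8]
r3 m[wet→φ0] = [4, 4]
r3 m[wet→φ4] = [22, 10]
r3 m[wet→φ5] = [22, 40]
r3 m[slip→φ1] = [126, 40]
r3 m[slip→φ2] = [99, 112]
r3 m[slip→φ7] = [154, 70]
r3 m[fog→φ0] = [14, 11]
r3 m[fog→φ1] = [4, 17]
r3 m[ice→φ2] = [12, 4]
r3 m[ice→φ3] = [18, 26]
r3 m[ice→φ6] = [24, 26]
r4 m[φ0→wet] = [127, 116]
r4 m[φ0→fog] = [16, 68]
r4 m[φ1→slip] = [83, 160]
r4 m[φ1→fog] = [1248, 698]
r4 m[φ2→slip] = [96, 28]
r4 m[φ2→ice] = [607, 1339]
r4 m[φ3→ice] = [4, 2]
r4 m[φ4→wet] = [2, 4]
r4 m[φ5→wet] = [2, 1]
r4 m[φ6→ice] = [3, 2]
r4 m[φ7→slip] = [9, 8]
r4 m[wet→φ0] = [4, 4]
r4 m[wet→φ4] = [254, 116]
r4 m[wet→φ5] = [254, 464]
r4 m[slip→φ1] = [864, 224]
r4 m[slip→φ2] = [747, 1280]
r4 m[slip→φ7] = [7968, 4480]
r4 m[fog→φ0] = [1248, 698]
r4 m[fog→φ1] = [16, 68]
r4 m[ice→φ2] = [12, 4]
r4 m[ice→φ3] = [1821, 2678]
r4 m[ice→φ6] = [2428, 2678]
r5 m[φ0→wet] = [8778, 8080]
r5 m[φ0→fog] = [16, 68]
r5 m[φ1→slip] = [332, 640]
r5 m[φ1→fog] = [8256, 4384]
r5 m[φ2→slip] = [96, 28]
r5 m[φ2→ice] = [5015, 11843]
r5 m[φ3→ice] = [4, 2]
r5 m[φ4→wet] = [2, 4]
r5 m[φ5→wet] = [2, 1]
r5 m[φ6→ice] = [3, 2]
r5 m[φ7→slip] = [9, 8]
r5 m[wet→φ0] = [4, 4]
r5 m[wet→φ4] = [254, 116]
r5 m[wet→φ5] = [254, 464]
r5 m[slip→φ1] = [864, 224]
r5 m[slip→φ2] = [747, 1280]
r5 m[slip→φ7] = [7968, 4480]
r5 m[fog→φ0] = [1248, 698]
r5 m[fog→φ1] = [16, 68]
r5 m[ice→φ2] = [12, 4]
r5 m[ice→φ3] = [1821, 2678]
r5 m[ice→φ6] = [2428, 2678]
r6 m[φ0→wet] = [8778, 8080]
r6 m[φ0→fog] = [16, 68]
r6 m[φ1→slip] = [332, 640]
r6 m[φ1→fog] = [8256, 4384]
r6 m[φ2→slip] = [96, 28]
r6 m[φ2→ice] = [5015, 11843]
r6 m[φ3→ice] = [4, 2]
r6 m[φ4→wet] = [2, 4]
r6 m[φ5→wet] = [2, 1]
r6 m[φ6→ice] = [3, 2]
r6 m[φ7→slip] = [9, 8]
r6 m[wet→φ0] = [4, 4]
r6 m[wet→φ4] = [17556, 8080]
r6 m[wet→φ5] = [17556, 32320]
r6 m[slip→φ1] = [864, 224]
r6 m[slip→φ2] = [2988, 5120]
r6 m[slip→φ7] = [31872, 17920]
r6 m[fog→φ0] = [8256, 4384]
r6 m[fog→φ1] = [16, 68]
r6 m[ice→φ2] = [12, 4]
r6 m[ice→φ3] = [15045, 23686]
r6 m[ice→φ6] = [20060, 23686]
r7 m[φ0→wet] = [55968, 51584]
r7 m[φ0→fog] = [16, 68]
r7 m[φ1→slip] = [332, 640]
r7 m[φ1→fog] = [8256, 4384]
r7 m[φ2→slip] = [96, 28]
r7 m[φ2→ice] = [20060, 47372]
r7 m[φ3→ice] = [4, 2]
r7 m[φ4→wet] = [2, 4]
r7 m[φ5→wet] = [2, 1]
r7 m[φ6→ice] = [3, 2]
r7 m[φ7→slip] = [9, 8]
r7 m[wet→φ0] = [4, 4]
r7 m[wet→φ4] = [17556, 8080]
r7 m[wet→φ5] = [17556, 32320]
r7 m[slip→φ1] = [864, 224]
r7 m[slip→φ2] = [2988, 5120]
r7 m[slip→φ7] = [31872, 17920]
r7 m[fog→φ0] = [8256, 4384]
r7 m[fog→φ1] = [16, 68]
r7 m[ice→φ2] = [12, 4]
r7 m[ice→φ3] = [15045, 23686]
r7 m[ice→φ6] = [20060, 23686]
r8 m[φ0→wet] = [55968, 51584]
r8 m[φ0→fog] = [16, 68]
r8 m[φ1→slip] = [332, 640]
r8 m[φ1→fog] = [8256, 4384]
r8 m[φ2→slip] = [96, 28]
r8 m[φ2→ice] = [20060, 47372]
r8 m[φ3→ice] = [4, 2]
r8 m[φ4→wet] = [2, 4]
r8 m[φ5→wet] = [2, 1]
r8 m[φ6→ice] = [3, 2]
r8 m[φ7→slip] = [9, 8]
r8 m[wet→φ0] = [4, 4]
r8 m[wet→φ4] = [111936, 51584]
r8 m[wet→φ5] = [111936, 206336]
r8 m[slip→φ1] = [864, 224]
r8 m[slip→φ2] = [2988, 5120]
r8 m[slip→φ7] = [31872, 17920]
r8 m[fog→φ0] = [8256, 4384]
r8 m[fog→φ1] = [16, 68]
r8 m[ice→φ2] = [12, 4]
r8 m[ice→φ3] = [60180, 94744]
r8 m[ice→φ6] = [80240, 94744]
r9 m[φ0→wet] = [55968, 51584]
r9 m[φ0→fog] = [16, 68]
r9 m[φ1→slip] = [332, 640]
r9 m[φ1→fog] = [8256, 4384]
r9 m[φ2→slip] = [96, 28]
r9 m[φ2→ice] = [20060, 47372]
r9 m[φ3→ice] = [4, 2]
r9 m[φ4→wet] = [2, 4]
r9 m[φ5→wet] = [2, 1]
r9 m[φ6→ice] = [3, 2]
r9 m[φ7→slip] = [9, 8]
r9 m[wet→φ0] = [4, 4]
r9 m[wet→φ4] = [111936, 51584]
r9 m[wet→φ5] = [111936, 206336]
r9 m[slip→φ1] = [864, 224]
r9 m[slip→φ2] = [2988, 5120]
r9 m[slip→φ7] = [31872, 17920]
r9 m[fog→φ0] = [8256, 4384]
r9 m[fog→φ1] = [16, 68]
r9 m[ice→φ2] = [12, 4]
r9 m[ice→φ3] = [60180, 94744]
r9 m[ice→φ6] = [80240, 94744]
fixed point reached at round 9
b[fog] = ⊗ incoming = [132096, 298112]

b[fog] = [132096, 298112]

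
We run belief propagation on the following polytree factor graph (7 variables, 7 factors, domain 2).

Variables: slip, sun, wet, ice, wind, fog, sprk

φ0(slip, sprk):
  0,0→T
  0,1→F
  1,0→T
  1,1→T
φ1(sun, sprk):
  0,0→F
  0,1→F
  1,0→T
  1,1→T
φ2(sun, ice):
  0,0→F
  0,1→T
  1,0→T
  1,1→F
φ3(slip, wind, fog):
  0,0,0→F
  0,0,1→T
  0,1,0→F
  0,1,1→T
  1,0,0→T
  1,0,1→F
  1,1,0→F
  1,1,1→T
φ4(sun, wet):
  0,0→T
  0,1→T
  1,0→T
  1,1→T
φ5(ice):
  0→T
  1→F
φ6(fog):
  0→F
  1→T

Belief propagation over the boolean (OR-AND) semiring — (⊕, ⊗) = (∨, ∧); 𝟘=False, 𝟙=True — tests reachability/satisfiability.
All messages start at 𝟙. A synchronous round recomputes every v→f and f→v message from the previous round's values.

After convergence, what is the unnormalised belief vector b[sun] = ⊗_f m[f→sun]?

init: all messages = 𝟙 over 2 values
r1 m[φ0→slip] = [T, T]
r1 m[φ0→sprk] = [T, T]
r1 m[φ1→sun] = [F, T]
r1 m[φ1→sprk] = [T, T]
r1 m[φ2→sun] = [T, T]
r1 m[φ2→ice] = [T, T]
r1 m[φ3→slip] = [T, T]
r1 m[φ3→wind] = [T, T]
r1 m[φ3→fog] = [T, T]
r1 m[φ4→sun] = [T, T]
r1 m[φ4→wet] = [T, T]
r1 m[φ5→ice] = [T, F]
r1 m[φ6→fog] = [F, T]
r1 m[slip→φ0] = [T, T]
r1 m[slip→φ3] = [T, T]
r1 m[sun→φ1] = [T, T]
r1 m[sun→φ2] = [T, T]
r1 m[sun→φ4] = [T, T]
r1 m[wet→φ4] = [T, T]
r1 m[ice→φ2] = [T, T]
r1 m[ice→φ5] = [T, T]
r1 m[wind→φ3] = [T, T]
r1 m[fog→φ3] = [T, T]
r1 m[fog→φ6] = [T, T]
r1 m[sprk→φ0] = [T, T]
r1 m[sprk→φ1] = [T, T]
r2 m[φ0→slip] = [T, T]
r2 m[φ0→sprk] = [T, T]
r2 m[φ1→sun] = [F, T]
r2 m[φ1→sprk] = [T, T]
r2 m[φ2→sun] = [T, T]
r2 m[φ2→ice] = [T, T]
r2 m[φ3→slip] = [T, T]
r2 m[φ3→wind] = [T, T]
r2 m[φ3→fog] = [T, T]
r2 m[φ4→sun] = [T, T]
r2 m[φ4→wet] = [T, T]
r2 m[φ5→ice] = [T, F]
r2 m[φ6→fog] = [F, T]
r2 m[slip→φ0] = [T, T]
r2 m[slip→φ3] = [T, T]
r2 m[sun→φ1] = [T, T]
r2 m[sun→φ2] = [F, T]
r2 m[sun→φ4] = [F, T]
r2 m[wet→φ4] = [T, T]
r2 m[ice→φ2] = [T, F]
r2 m[ice→φ5] = [T, T]
r2 m[wind→φ3] = [T, T]
r2 m[fog→φ3] = [F, T]
r2 m[fog→φ6] = [T, T]
r2 m[sprk→φ0] = [T, T]
r2 m[sprk→φ1] = [T, T]
r3 m[φ0→slip] = [T, T]
r3 m[φ0→sprk] = [T, T]
r3 m[φ1→sun] = [F, T]
r3 m[φ1→sprk] = [T, T]
r3 m[φ2→sun] = [F, T]
r3 m[φ2→ice] = [T, F]
r3 m[φ3→slip] = [T, T]
r3 m[φ3→wind] = [T, T]
r3 m[φ3→fog] = [T, T]
r3 m[φ4→sun] = [T, T]
r3 m[φ4→wet] = [T, T]
r3 m[φ5→ice] = [T, F]
r3 m[φ6→fog] = [F, T]
r3 m[slip→φ0] = [T, T]
r3 m[slip→φ3] = [T, T]
r3 m[sun→φ1] = [T, T]
r3 m[sun→φ2] = [F, T]
r3 m[sun→φ4] = [F, T]
r3 m[wet→φ4] = [T, T]
r3 m[ice→φ2] = [T, F]
r3 m[ice→φ5] = [T, T]
r3 m[wind→φ3] = [T, T]
r3 m[fog→φ3] = [F, T]
r3 m[fog→φ6] = [T, T]
r3 m[sprk→φ0] = [T, T]
r3 m[sprk→φ1] = [T, T]
r4 m[φ0→slip] = [T, T]
r4 m[φ0→sprk] = [T, T]
r4 m[φ1→sun] = [F, T]
r4 m[φ1→sprk] = [T, T]
r4 m[φ2→sun] = [F, T]
r4 m[φ2→ice] = [T, F]
r4 m[φ3→slip] = [T, T]
r4 m[φ3→wind] = [T, T]
r4 m[φ3→fog] = [T, T]
r4 m[φ4→sun] = [T, T]
r4 m[φ4→wet] = [T, T]
r4 m[φ5→ice] = [T, F]
r4 m[φ6→fog] = [F, T]
r4 m[slip→φ0] = [T, T]
r4 m[slip→φ3] = [T, T]
r4 m[sun→φ1] = [F, T]
r4 m[sun→φ2] = [F, T]
r4 m[sun→φ4] = [F, T]
r4 m[wet→φ4] = [T, T]
r4 m[ice→φ2] = [T, F]
r4 m[ice→φ5] = [T, F]
r4 m[wind→φ3] = [T, T]
r4 m[fog→φ3] = [F, T]
r4 m[fog→φ6] = [T, T]
r4 m[sprk→φ0] = [T, T]
r4 m[sprk→φ1] = [T, T]
r5 m[φ0→slip] = [T, T]
r5 m[φ0→sprk] = [T, T]
r5 m[φ1→sun] = [F, T]
r5 m[φ1→sprk] = [T, T]
r5 m[φ2→sun] = [F, T]
r5 m[φ2→ice] = [T, F]
r5 m[φ3→slip] = [T, T]
r5 m[φ3→wind] = [T, T]
r5 m[φ3→fog] = [T, T]
r5 m[φ4→sun] = [T, T]
r5 m[φ4→wet] = [T, T]
r5 m[φ5→ice] = [T, F]
r5 m[φ6→fog] = [F, T]
r5 m[slip→φ0] = [T, T]
r5 m[slip→φ3] = [T, T]
r5 m[sun→φ1] = [F, T]
r5 m[sun→φ2] = [F, T]
r5 m[sun→φ4] = [F, T]
r5 m[wet→φ4] = [T, T]
r5 m[ice→φ2] = [T, F]
r5 m[ice→φ5] = [T, F]
r5 m[wind→φ3] = [T, T]
r5 m[fog→φ3] = [F, T]
r5 m[fog→φ6] = [T, T]
r5 m[sprk→φ0] = [T, T]
r5 m[sprk→φ1] = [T, T]
fixed point reached at round 5
b[sun] = ⊗ incoming = [F, T]

b[sun] = [F, T]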